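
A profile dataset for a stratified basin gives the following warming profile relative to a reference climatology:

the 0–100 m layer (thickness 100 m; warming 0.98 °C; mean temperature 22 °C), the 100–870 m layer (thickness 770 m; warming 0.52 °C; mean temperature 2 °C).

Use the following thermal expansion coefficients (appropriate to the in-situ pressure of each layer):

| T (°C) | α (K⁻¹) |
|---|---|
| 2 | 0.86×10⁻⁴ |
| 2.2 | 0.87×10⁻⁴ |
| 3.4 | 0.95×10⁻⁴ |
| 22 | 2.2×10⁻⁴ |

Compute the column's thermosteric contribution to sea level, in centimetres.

Layer 1 at 22 °C → α = 2.2×10⁻⁴ K⁻¹
Layer 2 at 2 °C → α = 0.86×10⁻⁴ K⁻¹
0–100 m: 100 × 0.98 × 2.2×10⁻⁴ = 0.02156 m
100–870 m: 0.52 × 0.86×10⁻⁴ × 770 = 0.0344344 m
Δh = 0.02156 + 0.0344344 = 0.0559944 m ≈ 5.60 cm

5.60 cm of thermosteric rise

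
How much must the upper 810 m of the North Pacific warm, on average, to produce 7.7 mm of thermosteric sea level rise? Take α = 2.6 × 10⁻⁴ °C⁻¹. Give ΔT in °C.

ΔT = Δh/(αH) = 0.0077 / (2.6×10⁻⁴ × 810) ≈ 0.03656 °C

ΔT ≈ 0.0366 °C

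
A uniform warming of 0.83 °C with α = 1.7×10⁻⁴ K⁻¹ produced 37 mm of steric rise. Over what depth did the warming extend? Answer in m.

H ≈ 262 m

H = Δh/(αΔT) = 0.037 / (1.7×10⁻⁴ × 0.83) ≈ 262.2 m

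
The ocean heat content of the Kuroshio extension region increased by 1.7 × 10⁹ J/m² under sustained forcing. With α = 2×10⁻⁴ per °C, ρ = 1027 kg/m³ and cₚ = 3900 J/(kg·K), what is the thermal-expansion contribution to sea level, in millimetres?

Δh = αQ/(ρcₚ) = 2×10⁻⁴ × 1.7×10⁹ / (1027 × 3900) ≈ 0.084888 m

84.9 mm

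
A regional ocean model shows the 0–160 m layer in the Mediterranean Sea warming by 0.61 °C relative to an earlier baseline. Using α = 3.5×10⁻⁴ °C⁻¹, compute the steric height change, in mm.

Δh = 34.2 mm

Δh = αΔT·H = 3.5×10⁻⁴ × 0.61 × 160 = 0.03416 m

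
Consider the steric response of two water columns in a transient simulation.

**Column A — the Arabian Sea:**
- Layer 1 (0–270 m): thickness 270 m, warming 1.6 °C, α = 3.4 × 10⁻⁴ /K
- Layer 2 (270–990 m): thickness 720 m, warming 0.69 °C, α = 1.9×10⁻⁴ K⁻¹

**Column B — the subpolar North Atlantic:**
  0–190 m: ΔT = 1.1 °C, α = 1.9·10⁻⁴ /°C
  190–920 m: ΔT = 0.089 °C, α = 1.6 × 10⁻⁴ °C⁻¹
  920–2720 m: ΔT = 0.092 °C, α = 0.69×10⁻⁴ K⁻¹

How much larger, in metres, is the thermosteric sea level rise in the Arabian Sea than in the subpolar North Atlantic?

Δh_A − Δh_B ≈ 0.18 m

A 0–270 m: 270 × 1.6 × 3.4×10⁻⁴ = 0.14688 m
A 0.69 × 1.9×10⁻⁴ × 720 = 0.094392 m
A total: 0.241272 m
B 0–190 m: 190 × 1.1 × 1.9×10⁻⁴ = 0.03971 m
B Layer 2: 730 × 1.6×10⁻⁴ × 0.089 = 0.0103952 m
B 0.69×10⁻⁴ × 1800 × 0.092 = 0.0114264 m
B total: 0.0615316 m
Difference: 0.241272 − 0.0615316 = 0.1797404 m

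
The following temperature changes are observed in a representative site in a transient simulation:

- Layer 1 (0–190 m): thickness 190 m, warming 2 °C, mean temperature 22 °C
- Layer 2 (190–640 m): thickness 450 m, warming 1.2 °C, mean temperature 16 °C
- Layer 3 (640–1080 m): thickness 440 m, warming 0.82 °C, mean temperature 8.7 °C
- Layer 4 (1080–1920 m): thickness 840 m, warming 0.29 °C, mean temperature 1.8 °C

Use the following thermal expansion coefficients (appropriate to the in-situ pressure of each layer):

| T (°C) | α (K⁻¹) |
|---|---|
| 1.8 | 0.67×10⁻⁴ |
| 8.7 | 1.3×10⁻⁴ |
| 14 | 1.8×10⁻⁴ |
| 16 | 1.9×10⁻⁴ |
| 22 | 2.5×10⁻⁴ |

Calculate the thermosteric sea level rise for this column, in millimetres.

Layer 1 at 22 °C → α = 2.5×10⁻⁴ K⁻¹
Layer 2 at 16 °C → α = 1.9×10⁻⁴ K⁻¹
Layer 3 at 8.7 °C → α = 1.3×10⁻⁴ K⁻¹
Layer 4 at 1.8 °C → α = 0.67×10⁻⁴ K⁻¹
2 × 2.5×10⁻⁴ × 190 = 0.09500 m
190–640 m: 450 × 1.9×10⁻⁴ × 1.2 = 0.10260 m
Layer 3: 1.3×10⁻⁴ × 440 × 0.82 = 0.046904 m
1080–1920 m: 0.67×10⁻⁴ × 840 × 0.29 = 0.0163212 m
Δh = 0.09500 + 0.10260 + 0.046904 + 0.0163212 = 0.2608252 m

Δh ≈ 260 mm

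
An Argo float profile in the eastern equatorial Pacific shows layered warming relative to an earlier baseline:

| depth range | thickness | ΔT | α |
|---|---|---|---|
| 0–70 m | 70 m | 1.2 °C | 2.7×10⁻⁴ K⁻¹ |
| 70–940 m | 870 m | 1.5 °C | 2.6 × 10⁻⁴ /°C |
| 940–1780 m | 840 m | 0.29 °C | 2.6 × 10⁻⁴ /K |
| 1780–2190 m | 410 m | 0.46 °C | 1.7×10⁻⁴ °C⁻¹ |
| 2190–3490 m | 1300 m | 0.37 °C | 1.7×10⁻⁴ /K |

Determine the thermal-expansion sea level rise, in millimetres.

0–70 m: 70 × 2.7×10⁻⁴ × 1.2 = 0.02268 m
70–940 m: 2.6×10⁻⁴ × 1.5 × 870 = 0.33930 m
840 × 2.6×10⁻⁴ × 0.29 = 0.063336 m
410 × 0.46 × 1.7×10⁻⁴ = 0.032062 m
2190–3490 m: 1.7×10⁻⁴ × 1300 × 0.37 = 0.08177 m
Δh = 0.02268 + 0.33930 + 0.063336 + 0.032062 + 0.08177 = 0.539148 m

Δh = 539 mm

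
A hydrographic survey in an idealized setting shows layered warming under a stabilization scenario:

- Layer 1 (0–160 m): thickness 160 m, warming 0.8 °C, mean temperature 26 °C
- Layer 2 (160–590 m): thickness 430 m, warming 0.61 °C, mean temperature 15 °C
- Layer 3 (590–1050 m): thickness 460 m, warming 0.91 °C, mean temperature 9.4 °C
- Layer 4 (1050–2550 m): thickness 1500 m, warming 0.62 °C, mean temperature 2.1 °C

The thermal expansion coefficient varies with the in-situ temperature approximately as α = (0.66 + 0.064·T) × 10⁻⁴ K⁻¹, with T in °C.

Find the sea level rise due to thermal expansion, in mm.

Δh ≈ 199 mm

Layer 1: α = (0.66 + 0.064×26)×10⁻⁴ = 2.324×10⁻⁴ K⁻¹
Layer 2: α = (0.66 + 0.064×15)×10⁻⁴ = 1.62×10⁻⁴ K⁻¹
Layer 3: α = (0.66 + 0.064×9.4)×10⁻⁴ = 1.2616×10⁻⁴ K⁻¹
Layer 4: α = (0.66 + 0.064×2.1)×10⁻⁴ = 0.7944×10⁻⁴ K⁻¹
Layer 1: 0.8 × 160 × 2.324×10⁻⁴ = 0.0297472 m
0.61 × 430 × 1.62×10⁻⁴ = 0.0424926 m
Layer 3: 0.91 × 1.2616×10⁻⁴ × 460 = 0.052810576 m
0.7944×10⁻⁴ × 0.62 × 1500 = 0.0738792 m
Δh = 0.0297472 + 0.0424926 + 0.052810576 + 0.0738792 = 0.198929576 m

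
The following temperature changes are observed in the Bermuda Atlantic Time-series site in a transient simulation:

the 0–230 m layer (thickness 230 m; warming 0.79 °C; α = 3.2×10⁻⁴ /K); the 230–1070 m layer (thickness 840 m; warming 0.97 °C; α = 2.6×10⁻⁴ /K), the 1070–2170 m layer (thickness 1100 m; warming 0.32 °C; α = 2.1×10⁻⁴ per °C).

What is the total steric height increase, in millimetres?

Layer 1: 3.2×10⁻⁴ × 230 × 0.79 = 0.058144 m
Layer 2: 0.97 × 840 × 2.6×10⁻⁴ = 0.211848 m
2.1×10⁻⁴ × 1100 × 0.32 = 0.07392 m
Δh = 0.058144 + 0.211848 + 0.07392 = 0.343912 m

344 mm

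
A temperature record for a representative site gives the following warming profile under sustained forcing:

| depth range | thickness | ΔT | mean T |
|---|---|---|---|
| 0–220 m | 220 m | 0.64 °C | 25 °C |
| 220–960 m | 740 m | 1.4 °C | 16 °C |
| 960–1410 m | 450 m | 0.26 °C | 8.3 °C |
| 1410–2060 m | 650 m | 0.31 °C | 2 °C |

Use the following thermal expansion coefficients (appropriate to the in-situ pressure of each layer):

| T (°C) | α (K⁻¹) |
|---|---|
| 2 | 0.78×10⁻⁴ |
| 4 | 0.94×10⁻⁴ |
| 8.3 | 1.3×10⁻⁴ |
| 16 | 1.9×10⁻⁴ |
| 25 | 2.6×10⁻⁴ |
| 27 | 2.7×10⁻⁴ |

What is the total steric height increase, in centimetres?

Layer 1 at 25 °C → α = 2.6×10⁻⁴ K⁻¹
Layer 2 at 16 °C → α = 1.9×10⁻⁴ K⁻¹
Layer 3 at 8.3 °C → α = 1.3×10⁻⁴ K⁻¹
Layer 4 at 2 °C → α = 0.78×10⁻⁴ K⁻¹
Layer 1: 2.6×10⁻⁴ × 220 × 0.64 = 0.036608 m
220–960 m: 1.4 × 1.9×10⁻⁴ × 740 = 0.19684 m
960–1410 m: 450 × 1.3×10⁻⁴ × 0.26 = 0.01521 m
1410–2060 m: 0.78×10⁻⁴ × 650 × 0.31 = 0.015717 m
Δh = 0.036608 + 0.19684 + 0.01521 + 0.015717 = 0.264375 m ≈ 26.4 cm

about 26.4 cm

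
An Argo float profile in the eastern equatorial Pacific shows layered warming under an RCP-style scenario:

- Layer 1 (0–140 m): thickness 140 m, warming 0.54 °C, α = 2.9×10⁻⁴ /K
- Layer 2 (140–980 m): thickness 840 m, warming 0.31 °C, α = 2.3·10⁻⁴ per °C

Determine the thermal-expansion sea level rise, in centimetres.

Layer 1: 2.9×10⁻⁴ × 140 × 0.54 = 0.021924 m
140–980 m: 2.3×10⁻⁴ × 840 × 0.31 = 0.059892 m
Δh = 0.021924 + 0.059892 = 0.081816 m ≈ 8.18 cm

8.18 cm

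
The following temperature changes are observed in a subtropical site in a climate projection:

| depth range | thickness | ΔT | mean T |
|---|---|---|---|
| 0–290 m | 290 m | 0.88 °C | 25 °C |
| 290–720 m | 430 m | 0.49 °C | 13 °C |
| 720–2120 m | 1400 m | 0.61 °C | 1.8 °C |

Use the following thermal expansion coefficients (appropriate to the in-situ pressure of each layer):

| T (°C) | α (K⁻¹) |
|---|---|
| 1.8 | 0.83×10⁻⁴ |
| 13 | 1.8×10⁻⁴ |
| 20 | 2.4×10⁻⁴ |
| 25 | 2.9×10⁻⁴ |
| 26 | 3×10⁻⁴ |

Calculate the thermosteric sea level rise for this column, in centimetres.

Layer 1 at 25 °C → α = 2.9×10⁻⁴ K⁻¹
Layer 2 at 13 °C → α = 1.8×10⁻⁴ K⁻¹
Layer 3 at 1.8 °C → α = 0.83×10⁻⁴ K⁻¹
0–290 m: 2.9×10⁻⁴ × 0.88 × 290 = 0.074008 m
0.49 × 1.8×10⁻⁴ × 430 = 0.037926 m
Layer 3: 0.83×10⁻⁴ × 1400 × 0.61 = 0.070882 m
Δh = 0.074008 + 0.037926 + 0.070882 = 0.182816 m

18.3 cm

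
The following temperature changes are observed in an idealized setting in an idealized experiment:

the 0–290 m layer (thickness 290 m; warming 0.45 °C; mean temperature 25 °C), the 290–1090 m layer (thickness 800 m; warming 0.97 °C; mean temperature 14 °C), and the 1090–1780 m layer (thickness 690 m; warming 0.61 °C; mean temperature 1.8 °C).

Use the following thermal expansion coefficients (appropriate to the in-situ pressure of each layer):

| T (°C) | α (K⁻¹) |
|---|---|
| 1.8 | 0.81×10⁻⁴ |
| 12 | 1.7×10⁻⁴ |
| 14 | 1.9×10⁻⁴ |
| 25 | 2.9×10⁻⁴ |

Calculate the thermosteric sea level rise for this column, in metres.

Δh = 0.219 m

Layer 1 at 25 °C → α = 2.9×10⁻⁴ K⁻¹
Layer 2 at 14 °C → α = 1.9×10⁻⁴ K⁻¹
Layer 3 at 1.8 °C → α = 0.81×10⁻⁴ K⁻¹
Layer 1: 2.9×10⁻⁴ × 290 × 0.45 = 0.037845 m
1.9×10⁻⁴ × 800 × 0.97 = 0.14744 m
0.81×10⁻⁴ × 690 × 0.61 = 0.0340929 m
Δh = 0.037845 + 0.14744 + 0.0340929 = 0.2193779 m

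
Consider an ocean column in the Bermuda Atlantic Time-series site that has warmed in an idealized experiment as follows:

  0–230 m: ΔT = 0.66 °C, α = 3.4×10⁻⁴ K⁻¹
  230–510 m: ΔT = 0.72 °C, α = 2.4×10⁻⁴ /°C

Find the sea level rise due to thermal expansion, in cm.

0–230 m: 0.66 × 230 × 3.4×10⁻⁴ = 0.051612 m
Layer 2: 2.4×10⁻⁴ × 0.72 × 280 = 0.048384 m
Δh = 0.051612 + 0.048384 = 0.099996 m

10.0 cm of thermosteric rise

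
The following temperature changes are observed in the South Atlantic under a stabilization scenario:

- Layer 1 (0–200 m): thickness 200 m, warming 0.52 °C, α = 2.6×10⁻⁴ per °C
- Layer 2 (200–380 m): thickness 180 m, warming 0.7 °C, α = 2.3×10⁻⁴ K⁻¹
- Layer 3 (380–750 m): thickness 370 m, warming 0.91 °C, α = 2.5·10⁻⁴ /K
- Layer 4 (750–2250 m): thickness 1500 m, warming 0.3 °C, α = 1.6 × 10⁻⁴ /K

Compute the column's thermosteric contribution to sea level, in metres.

about 0.21 m

Layer 1: 200 × 0.52 × 2.6×10⁻⁴ = 0.02704 m
200–380 m: 0.7 × 180 × 2.3×10⁻⁴ = 0.02898 m
2.5×10⁻⁴ × 0.91 × 370 = 0.084175 m
1500 × 1.6×10⁻⁴ × 0.3 = 0.07200 m
Δh = 0.02704 + 0.02898 + 0.084175 + 0.07200 = 0.212195 m ≈ 0.21 m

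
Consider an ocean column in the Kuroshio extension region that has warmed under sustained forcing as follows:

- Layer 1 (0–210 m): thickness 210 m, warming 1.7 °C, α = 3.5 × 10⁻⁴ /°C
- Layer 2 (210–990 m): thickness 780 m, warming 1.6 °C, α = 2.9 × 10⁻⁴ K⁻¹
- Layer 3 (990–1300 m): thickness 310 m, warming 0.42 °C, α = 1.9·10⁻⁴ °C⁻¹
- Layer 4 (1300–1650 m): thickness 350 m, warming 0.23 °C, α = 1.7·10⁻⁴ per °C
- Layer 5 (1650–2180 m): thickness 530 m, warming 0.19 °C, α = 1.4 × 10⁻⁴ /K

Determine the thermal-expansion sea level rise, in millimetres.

3.5×10⁻⁴ × 210 × 1.7 = 0.12495 m
1.6 × 2.9×10⁻⁴ × 780 = 0.36192 m
0.42 × 1.9×10⁻⁴ × 310 = 0.024738 m
1300–1650 m: 350 × 0.23 × 1.7×10⁻⁴ = 0.013685 m
530 × 1.4×10⁻⁴ × 0.19 = 0.014098 m
Δh = 0.12495 + 0.36192 + 0.024738 + 0.013685 + 0.014098 = 0.539391 m

540 mm of thermosteric rise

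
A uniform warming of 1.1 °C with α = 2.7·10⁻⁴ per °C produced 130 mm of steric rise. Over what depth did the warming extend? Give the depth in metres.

H ≈ 440 m

H = Δh/(αΔT) = 0.13 / (2.7×10⁻⁴ × 1.1) ≈ 437.7 m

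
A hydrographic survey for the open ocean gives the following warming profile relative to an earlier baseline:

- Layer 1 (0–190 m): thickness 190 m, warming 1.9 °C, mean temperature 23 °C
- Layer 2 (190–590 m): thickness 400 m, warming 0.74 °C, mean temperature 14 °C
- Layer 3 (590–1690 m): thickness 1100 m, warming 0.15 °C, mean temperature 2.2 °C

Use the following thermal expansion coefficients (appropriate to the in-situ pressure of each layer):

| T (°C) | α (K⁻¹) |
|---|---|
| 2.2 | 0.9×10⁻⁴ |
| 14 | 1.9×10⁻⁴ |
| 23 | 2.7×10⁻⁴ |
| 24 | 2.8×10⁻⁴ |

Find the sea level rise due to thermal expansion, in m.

Layer 1 at 23 °C → α = 2.7×10⁻⁴ K⁻¹
Layer 2 at 14 °C → α = 1.9×10⁻⁴ K⁻¹
Layer 3 at 2.2 °C → α = 0.9×10⁻⁴ K⁻¹
2.7×10⁻⁴ × 190 × 1.9 = 0.09747 m
Layer 2: 1.9×10⁻⁴ × 400 × 0.74 = 0.05624 m
0.15 × 1100 × 0.9×10⁻⁴ = 0.01485 m
Δh = 0.09747 + 0.05624 + 0.01485 = 0.16856 m

Δh = 0.17 m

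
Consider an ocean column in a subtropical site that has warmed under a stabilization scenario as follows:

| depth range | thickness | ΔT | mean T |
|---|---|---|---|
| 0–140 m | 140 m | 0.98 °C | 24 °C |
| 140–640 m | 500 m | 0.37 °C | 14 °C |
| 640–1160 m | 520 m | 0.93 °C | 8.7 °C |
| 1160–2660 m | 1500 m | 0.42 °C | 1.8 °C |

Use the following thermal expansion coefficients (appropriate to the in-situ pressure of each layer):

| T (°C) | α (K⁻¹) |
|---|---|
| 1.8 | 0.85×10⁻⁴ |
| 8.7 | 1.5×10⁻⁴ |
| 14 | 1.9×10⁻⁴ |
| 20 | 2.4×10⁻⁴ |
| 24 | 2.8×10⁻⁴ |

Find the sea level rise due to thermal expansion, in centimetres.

Layer 1 at 24 °C → α = 2.8×10⁻⁴ K⁻¹
Layer 2 at 14 °C → α = 1.9×10⁻⁴ K⁻¹
Layer 3 at 8.7 °C → α = 1.5×10⁻⁴ K⁻¹
Layer 4 at 1.8 °C → α = 0.85×10⁻⁴ K⁻¹
140 × 2.8×10⁻⁴ × 0.98 = 0.038416 m
500 × 0.37 × 1.9×10⁻⁴ = 0.03515 m
Layer 3: 520 × 1.5×10⁻⁴ × 0.93 = 0.07254 m
1160–2660 m: 0.85×10⁻⁴ × 0.42 × 1500 = 0.05355 m
Δh = 0.038416 + 0.03515 + 0.07254 + 0.05355 = 0.199656 m ≈ 20 cm

about 20 cm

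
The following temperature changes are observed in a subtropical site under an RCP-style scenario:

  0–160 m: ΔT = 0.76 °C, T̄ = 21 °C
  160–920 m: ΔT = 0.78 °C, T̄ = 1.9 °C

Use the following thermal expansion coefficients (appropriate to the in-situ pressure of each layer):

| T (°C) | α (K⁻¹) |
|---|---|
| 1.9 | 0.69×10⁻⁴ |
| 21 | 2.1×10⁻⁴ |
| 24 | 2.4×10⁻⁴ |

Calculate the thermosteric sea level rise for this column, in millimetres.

66.4 mm of thermosteric rise

Layer 1 at 21 °C → α = 2.1×10⁻⁴ K⁻¹
Layer 2 at 1.9 °C → α = 0.69×10⁻⁴ K⁻¹
Layer 1: 160 × 2.1×10⁻⁴ × 0.76 = 0.025536 m
160–920 m: 760 × 0.78 × 0.69×10⁻⁴ = 0.0409032 m
Δh = 0.025536 + 0.0409032 = 0.0664392 m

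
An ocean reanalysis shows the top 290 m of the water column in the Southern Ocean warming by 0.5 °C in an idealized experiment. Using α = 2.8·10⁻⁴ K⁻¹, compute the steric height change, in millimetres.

Δh = αΔT·H = 2.8×10⁻⁴ × 0.5 × 290 = 0.04060 m

about 40.6 mm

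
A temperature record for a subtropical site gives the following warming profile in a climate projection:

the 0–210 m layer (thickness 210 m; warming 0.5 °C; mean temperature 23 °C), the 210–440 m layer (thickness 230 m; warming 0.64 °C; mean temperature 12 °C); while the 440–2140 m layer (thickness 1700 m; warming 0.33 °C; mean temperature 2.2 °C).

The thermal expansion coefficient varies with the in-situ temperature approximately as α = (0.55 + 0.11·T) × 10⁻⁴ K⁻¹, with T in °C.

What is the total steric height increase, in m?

Δh = 0.104 m

Layer 1: α = (0.55 + 0.11×23)×10⁻⁴ = 3.08×10⁻⁴ K⁻¹
Layer 2: α = (0.55 + 0.11×12)×10⁻⁴ = 1.87×10⁻⁴ K⁻¹
Layer 3: α = (0.55 + 0.11×2.2)×10⁻⁴ = 0.792×10⁻⁴ K⁻¹
0–210 m: 3.08×10⁻⁴ × 0.5 × 210 = 0.03234 m
0.64 × 1.87×10⁻⁴ × 230 = 0.0275264 m
Layer 3: 0.33 × 0.792×10⁻⁴ × 1700 = 0.0444312 m
Δh = 0.03234 + 0.0275264 + 0.0444312 = 0.1042976 m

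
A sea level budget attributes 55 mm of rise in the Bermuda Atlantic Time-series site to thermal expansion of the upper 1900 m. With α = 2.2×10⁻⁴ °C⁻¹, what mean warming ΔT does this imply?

ΔT ≈ 0.13 °C

ΔT = Δh/(αH) = 0.055 / (2.2×10⁻⁴ × 1900) ≈ 0.1316 °C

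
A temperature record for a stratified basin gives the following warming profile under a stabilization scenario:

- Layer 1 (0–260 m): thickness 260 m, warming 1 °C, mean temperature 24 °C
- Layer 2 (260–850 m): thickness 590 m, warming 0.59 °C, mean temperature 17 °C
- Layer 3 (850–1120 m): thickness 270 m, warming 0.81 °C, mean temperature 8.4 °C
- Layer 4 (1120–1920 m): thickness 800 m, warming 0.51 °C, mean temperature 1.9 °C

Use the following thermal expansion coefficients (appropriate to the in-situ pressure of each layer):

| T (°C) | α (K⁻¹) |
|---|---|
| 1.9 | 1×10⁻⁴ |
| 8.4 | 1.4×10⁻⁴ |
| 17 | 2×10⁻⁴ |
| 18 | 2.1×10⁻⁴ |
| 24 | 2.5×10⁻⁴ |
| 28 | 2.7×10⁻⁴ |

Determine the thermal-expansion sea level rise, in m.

Layer 1 at 24 °C → α = 2.5×10⁻⁴ K⁻¹
Layer 2 at 17 °C → α = 2×10⁻⁴ K⁻¹
Layer 3 at 8.4 °C → α = 1.4×10⁻⁴ K⁻¹
Layer 4 at 1.9 °C → α = 1×10⁻⁴ K⁻¹
1 × 2.5×10⁻⁴ × 260 = 0.06500 m
Layer 2: 2×10⁻⁴ × 590 × 0.59 = 0.06962 m
0.81 × 270 × 1.4×10⁻⁴ = 0.030618 m
Layer 4: 800 × 1×10⁻⁴ × 0.51 = 0.04080 m
Δh = 0.06500 + 0.06962 + 0.030618 + 0.04080 = 0.206038 m

Δh = 0.21 m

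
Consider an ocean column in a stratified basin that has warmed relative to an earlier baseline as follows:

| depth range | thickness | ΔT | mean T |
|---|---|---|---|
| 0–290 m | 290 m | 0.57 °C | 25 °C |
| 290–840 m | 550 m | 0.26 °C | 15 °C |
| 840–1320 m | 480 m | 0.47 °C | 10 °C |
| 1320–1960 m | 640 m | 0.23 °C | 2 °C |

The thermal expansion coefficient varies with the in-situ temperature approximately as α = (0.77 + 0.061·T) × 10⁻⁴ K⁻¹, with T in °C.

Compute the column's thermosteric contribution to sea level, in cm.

Δh = 11 cm

Layer 1: α = (0.77 + 0.061×25)×10⁻⁴ = 2.295×10⁻⁴ K⁻¹
Layer 2: α = (0.77 + 0.061×15)×10⁻⁴ = 1.685×10⁻⁴ K⁻¹
Layer 3: α = (0.77 + 0.061×10)×10⁻⁴ = 1.38×10⁻⁴ K⁻¹
Layer 4: α = (0.77 + 0.061×2)×10⁻⁴ = 0.892×10⁻⁴ K⁻¹
0.57 × 2.295×10⁻⁴ × 290 = 0.03793635 m
290–840 m: 0.26 × 1.685×10⁻⁴ × 550 = 0.0240955 m
1.38×10⁻⁴ × 0.47 × 480 = 0.0311328 m
Layer 4: 0.892×10⁻⁴ × 640 × 0.23 = 0.01313024 m
Δh = 0.03793635 + 0.0240955 + 0.0311328 + 0.01313024 = 0.10629489 m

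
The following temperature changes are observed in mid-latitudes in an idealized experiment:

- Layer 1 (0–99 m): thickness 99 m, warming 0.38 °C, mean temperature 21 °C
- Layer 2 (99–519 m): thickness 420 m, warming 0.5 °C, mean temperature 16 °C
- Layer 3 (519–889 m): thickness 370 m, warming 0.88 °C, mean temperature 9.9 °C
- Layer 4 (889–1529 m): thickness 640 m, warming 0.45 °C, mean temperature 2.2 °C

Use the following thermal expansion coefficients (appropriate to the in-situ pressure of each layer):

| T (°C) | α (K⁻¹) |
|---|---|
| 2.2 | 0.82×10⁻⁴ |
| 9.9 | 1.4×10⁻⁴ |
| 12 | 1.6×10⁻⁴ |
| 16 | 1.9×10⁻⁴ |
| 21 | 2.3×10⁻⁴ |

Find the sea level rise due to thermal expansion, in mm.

Δh ≈ 118 mm

Layer 1 at 21 °C → α = 2.3×10⁻⁴ K⁻¹
Layer 2 at 16 °C → α = 1.9×10⁻⁴ K⁻¹
Layer 3 at 9.9 °C → α = 1.4×10⁻⁴ K⁻¹
Layer 4 at 2.2 °C → α = 0.82×10⁻⁴ K⁻¹
0.38 × 99 × 2.3×10⁻⁴ = 0.0086526 m
Layer 2: 1.9×10⁻⁴ × 0.5 × 420 = 0.03990 m
Layer 3: 370 × 0.88 × 1.4×10⁻⁴ = 0.045584 m
0.45 × 640 × 0.82×10⁻⁴ = 0.023616 m
Δh = 0.0086526 + 0.03990 + 0.045584 + 0.023616 = 0.1177526 m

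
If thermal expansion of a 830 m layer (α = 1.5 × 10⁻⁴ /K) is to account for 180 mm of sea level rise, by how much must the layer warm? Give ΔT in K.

about 1.45 K

ΔT = Δh/(αH) = 0.18 / (1.5×10⁻⁴ × 830) ≈ 1.446 K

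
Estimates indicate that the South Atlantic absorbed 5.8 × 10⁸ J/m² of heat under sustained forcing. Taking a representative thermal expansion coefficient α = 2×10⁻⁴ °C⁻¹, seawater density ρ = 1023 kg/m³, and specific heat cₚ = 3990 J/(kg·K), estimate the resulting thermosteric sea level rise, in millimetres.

about 28.4 mm

Δh = αQ/(ρcₚ) = 2×10⁻⁴ × 5.8×10⁸ / (1023 × 3990) ≈ 0.028419 m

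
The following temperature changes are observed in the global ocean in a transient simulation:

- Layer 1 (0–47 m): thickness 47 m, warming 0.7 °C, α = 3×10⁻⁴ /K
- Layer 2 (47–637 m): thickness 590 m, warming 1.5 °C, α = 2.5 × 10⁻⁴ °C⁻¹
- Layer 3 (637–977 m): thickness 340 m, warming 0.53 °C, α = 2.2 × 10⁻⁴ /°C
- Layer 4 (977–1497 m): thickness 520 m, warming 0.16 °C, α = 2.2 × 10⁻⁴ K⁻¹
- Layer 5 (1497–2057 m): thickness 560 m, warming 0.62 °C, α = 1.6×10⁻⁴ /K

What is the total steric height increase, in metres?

0.345 m of thermosteric rise

3×10⁻⁴ × 0.7 × 47 = 0.00987 m
Layer 2: 2.5×10⁻⁴ × 1.5 × 590 = 0.22125 m
Layer 3: 2.2×10⁻⁴ × 340 × 0.53 = 0.039644 m
977–1497 m: 0.16 × 2.2×10⁻⁴ × 520 = 0.018304 m
Layer 5: 560 × 1.6×10⁻⁴ × 0.62 = 0.055552 m
Δh = 0.00987 + 0.22125 + 0.039644 + 0.018304 + 0.055552 = 0.34462 m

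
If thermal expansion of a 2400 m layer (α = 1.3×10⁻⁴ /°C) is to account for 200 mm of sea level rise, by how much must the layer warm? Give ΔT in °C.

ΔT = Δh/(αH) = 0.2 / (1.3×10⁻⁴ × 2400) ≈ 0.6410 °C

0.641 °C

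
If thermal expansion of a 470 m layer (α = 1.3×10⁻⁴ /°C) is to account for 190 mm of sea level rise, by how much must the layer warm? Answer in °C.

ΔT = Δh/(αH) = 0.19 / (1.3×10⁻⁴ × 470) ≈ 3.110 °C

3.11 °C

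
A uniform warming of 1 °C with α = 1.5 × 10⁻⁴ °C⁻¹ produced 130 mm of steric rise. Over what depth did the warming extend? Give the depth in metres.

H = Δh/(αΔT) = 0.13 / (1.5×10⁻⁴ × 1) ≈ 866.7 m

867 m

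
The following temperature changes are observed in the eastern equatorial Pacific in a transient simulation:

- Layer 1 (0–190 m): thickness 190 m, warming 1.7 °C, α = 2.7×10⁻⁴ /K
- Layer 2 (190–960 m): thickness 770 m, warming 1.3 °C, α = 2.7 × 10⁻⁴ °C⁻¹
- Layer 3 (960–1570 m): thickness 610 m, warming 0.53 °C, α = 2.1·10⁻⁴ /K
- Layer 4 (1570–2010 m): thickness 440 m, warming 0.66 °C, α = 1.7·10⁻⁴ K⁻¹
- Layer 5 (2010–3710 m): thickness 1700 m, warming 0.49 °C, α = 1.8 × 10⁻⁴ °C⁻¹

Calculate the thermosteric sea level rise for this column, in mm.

625 mm of thermosteric rise

1.7 × 2.7×10⁻⁴ × 190 = 0.08721 m
2.7×10⁻⁴ × 770 × 1.3 = 0.27027 m
2.1×10⁻⁴ × 610 × 0.53 = 0.067893 m
440 × 0.66 × 1.7×10⁻⁴ = 0.049368 m
Layer 5: 0.49 × 1700 × 1.8×10⁻⁴ = 0.14994 m
Δh = 0.08721 + 0.27027 + 0.067893 + 0.049368 + 0.14994 = 0.624681 m ≈ 625 mm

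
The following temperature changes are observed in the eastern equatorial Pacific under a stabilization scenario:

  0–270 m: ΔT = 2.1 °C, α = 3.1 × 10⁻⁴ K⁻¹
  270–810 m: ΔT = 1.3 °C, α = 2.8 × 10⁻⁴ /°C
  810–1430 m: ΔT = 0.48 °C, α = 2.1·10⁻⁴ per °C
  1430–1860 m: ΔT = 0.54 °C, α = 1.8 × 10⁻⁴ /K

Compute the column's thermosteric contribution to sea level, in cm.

Δh = 47.7 cm

0–270 m: 3.1×10⁻⁴ × 2.1 × 270 = 0.17577 m
2.8×10⁻⁴ × 1.3 × 540 = 0.19656 m
Layer 3: 2.1×10⁻⁴ × 620 × 0.48 = 0.062496 m
1.8×10⁻⁴ × 0.54 × 430 = 0.041796 m
Δh = 0.17577 + 0.19656 + 0.062496 + 0.041796 = 0.476622 m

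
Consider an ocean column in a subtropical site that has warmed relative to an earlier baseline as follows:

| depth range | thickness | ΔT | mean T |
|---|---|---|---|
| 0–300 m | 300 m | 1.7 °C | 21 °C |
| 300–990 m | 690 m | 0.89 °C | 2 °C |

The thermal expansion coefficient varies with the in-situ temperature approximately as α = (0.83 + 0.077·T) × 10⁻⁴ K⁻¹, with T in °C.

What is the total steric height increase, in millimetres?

Layer 1: α = (0.83 + 0.077×21)×10⁻⁴ = 2.447×10⁻⁴ K⁻¹
Layer 2: α = (0.83 + 0.077×2)×10⁻⁴ = 0.984×10⁻⁴ K⁻¹
2.447×10⁻⁴ × 1.7 × 300 = 0.124797 m
300–990 m: 0.984×10⁻⁴ × 0.89 × 690 = 0.06042744 m
Δh = 0.124797 + 0.06042744 = 0.18522444 m

Δh ≈ 185 mm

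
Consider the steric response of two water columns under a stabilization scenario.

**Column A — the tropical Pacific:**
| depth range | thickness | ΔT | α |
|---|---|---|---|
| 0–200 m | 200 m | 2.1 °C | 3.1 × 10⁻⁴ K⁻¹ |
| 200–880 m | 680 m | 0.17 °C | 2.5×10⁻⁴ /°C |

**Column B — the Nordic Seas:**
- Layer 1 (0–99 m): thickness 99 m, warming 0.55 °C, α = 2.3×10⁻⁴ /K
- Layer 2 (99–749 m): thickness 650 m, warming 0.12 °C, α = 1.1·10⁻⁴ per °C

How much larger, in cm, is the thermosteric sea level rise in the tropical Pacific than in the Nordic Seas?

Δh_A − Δh_B ≈ 14 cm

A 200 × 2.1 × 3.1×10⁻⁴ = 0.13020 m
A 0.17 × 680 × 2.5×10⁻⁴ = 0.02890 m
A total: 0.15910 m
B Layer 1: 2.3×10⁻⁴ × 0.55 × 99 = 0.0125235 m
B 99–749 m: 1.1×10⁻⁴ × 0.12 × 650 = 0.00858 m
B total: 0.0211035 m
Difference: 0.15910 − 0.0211035 = 0.1379965 m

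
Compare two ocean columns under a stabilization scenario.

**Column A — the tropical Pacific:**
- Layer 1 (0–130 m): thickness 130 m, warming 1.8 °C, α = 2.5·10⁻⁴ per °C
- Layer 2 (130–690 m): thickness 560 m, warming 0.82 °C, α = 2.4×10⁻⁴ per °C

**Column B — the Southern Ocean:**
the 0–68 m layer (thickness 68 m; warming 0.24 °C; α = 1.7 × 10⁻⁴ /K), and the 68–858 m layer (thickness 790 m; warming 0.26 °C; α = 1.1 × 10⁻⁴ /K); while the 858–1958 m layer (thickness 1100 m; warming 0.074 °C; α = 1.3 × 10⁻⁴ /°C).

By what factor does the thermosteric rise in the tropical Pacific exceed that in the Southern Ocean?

4.7

A Layer 1: 1.8 × 2.5×10⁻⁴ × 130 = 0.05850 m
A 130–690 m: 2.4×10⁻⁴ × 560 × 0.82 = 0.110208 m
A total: 0.168708 m
B Layer 1: 1.7×10⁻⁴ × 0.24 × 68 = 0.0027744 m
B Layer 2: 1.1×10⁻⁴ × 0.26 × 790 = 0.022594 m
B 858–1958 m: 1100 × 1.3×10⁻⁴ × 0.074 = 0.010582 m
B total: 0.0359504 m
Ratio: 0.168708 / 0.0359504 ≈ 4.693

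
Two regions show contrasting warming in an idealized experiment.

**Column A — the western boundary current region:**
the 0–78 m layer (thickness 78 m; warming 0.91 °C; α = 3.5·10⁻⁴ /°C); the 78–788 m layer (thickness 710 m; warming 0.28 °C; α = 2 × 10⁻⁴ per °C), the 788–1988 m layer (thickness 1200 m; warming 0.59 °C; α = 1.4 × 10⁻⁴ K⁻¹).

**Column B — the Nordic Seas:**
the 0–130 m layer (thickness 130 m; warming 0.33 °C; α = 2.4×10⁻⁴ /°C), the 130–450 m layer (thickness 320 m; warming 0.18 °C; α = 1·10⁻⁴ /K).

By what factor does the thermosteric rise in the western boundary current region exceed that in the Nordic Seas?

a factor of 10

A 78 × 0.91 × 3.5×10⁻⁴ = 0.024843 m
A 78–788 m: 2×10⁻⁴ × 0.28 × 710 = 0.03976 m
A 1200 × 0.59 × 1.4×10⁻⁴ = 0.09912 m
A total: 0.163723 m
B 2.4×10⁻⁴ × 130 × 0.33 = 0.010296 m
B 130–450 m: 0.18 × 1×10⁻⁴ × 320 = 0.00576 m
B total: 0.016056 m
Ratio: 0.163723 / 0.016056 ≈ 10.20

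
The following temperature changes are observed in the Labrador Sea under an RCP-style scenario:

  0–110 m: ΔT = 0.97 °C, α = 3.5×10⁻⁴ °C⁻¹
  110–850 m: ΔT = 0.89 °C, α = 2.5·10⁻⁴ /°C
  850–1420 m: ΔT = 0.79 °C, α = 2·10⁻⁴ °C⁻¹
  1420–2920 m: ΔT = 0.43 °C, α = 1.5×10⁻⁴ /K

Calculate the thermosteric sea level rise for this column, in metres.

0.389 m of thermosteric rise

0–110 m: 3.5×10⁻⁴ × 110 × 0.97 = 0.037345 m
110–850 m: 740 × 0.89 × 2.5×10⁻⁴ = 0.16465 m
Layer 3: 2×10⁻⁴ × 0.79 × 570 = 0.09006 m
Layer 4: 0.43 × 1500 × 1.5×10⁻⁴ = 0.09675 m
Δh = 0.037345 + 0.16465 + 0.09006 + 0.09675 = 0.388805 m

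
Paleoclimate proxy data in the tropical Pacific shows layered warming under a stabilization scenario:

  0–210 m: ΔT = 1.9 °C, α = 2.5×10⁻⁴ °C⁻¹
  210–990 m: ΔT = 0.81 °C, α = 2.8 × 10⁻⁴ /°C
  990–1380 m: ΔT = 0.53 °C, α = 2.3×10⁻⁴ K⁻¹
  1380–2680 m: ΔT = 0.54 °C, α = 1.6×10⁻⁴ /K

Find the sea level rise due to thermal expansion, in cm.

0–210 m: 2.5×10⁻⁴ × 210 × 1.9 = 0.09975 m
Layer 2: 780 × 0.81 × 2.8×10⁻⁴ = 0.176904 m
990–1380 m: 2.3×10⁻⁴ × 0.53 × 390 = 0.047541 m
1380–2680 m: 1300 × 1.6×10⁻⁴ × 0.54 = 0.11232 m
Δh = 0.09975 + 0.176904 + 0.047541 + 0.11232 = 0.436515 m

43.7 cm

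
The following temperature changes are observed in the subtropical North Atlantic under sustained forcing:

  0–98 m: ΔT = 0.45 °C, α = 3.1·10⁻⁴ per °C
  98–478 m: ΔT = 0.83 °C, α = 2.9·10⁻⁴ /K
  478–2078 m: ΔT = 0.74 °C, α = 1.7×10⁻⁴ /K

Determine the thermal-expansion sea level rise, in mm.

0–98 m: 98 × 3.1×10⁻⁴ × 0.45 = 0.013671 m
Layer 2: 380 × 2.9×10⁻⁴ × 0.83 = 0.091466 m
478–2078 m: 1.7×10⁻⁴ × 1600 × 0.74 = 0.20128 m
Δh = 0.013671 + 0.091466 + 0.20128 = 0.306417 m

Δh ≈ 306 mm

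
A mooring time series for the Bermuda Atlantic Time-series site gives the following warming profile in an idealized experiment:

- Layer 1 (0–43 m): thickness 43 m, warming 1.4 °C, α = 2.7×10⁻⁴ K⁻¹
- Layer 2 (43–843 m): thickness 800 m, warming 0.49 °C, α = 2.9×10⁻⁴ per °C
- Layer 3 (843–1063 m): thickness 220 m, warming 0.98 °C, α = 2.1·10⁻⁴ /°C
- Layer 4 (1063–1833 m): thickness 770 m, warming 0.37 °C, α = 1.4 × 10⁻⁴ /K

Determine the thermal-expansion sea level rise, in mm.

about 215 mm

0–43 m: 43 × 2.7×10⁻⁴ × 1.4 = 0.016254 m
Layer 2: 800 × 0.49 × 2.9×10⁻⁴ = 0.11368 m
0.98 × 220 × 2.1×10⁻⁴ = 0.045276 m
1063–1833 m: 0.37 × 770 × 1.4×10⁻⁴ = 0.039886 m
Δh = 0.016254 + 0.11368 + 0.045276 + 0.039886 = 0.215096 m ≈ 215 mm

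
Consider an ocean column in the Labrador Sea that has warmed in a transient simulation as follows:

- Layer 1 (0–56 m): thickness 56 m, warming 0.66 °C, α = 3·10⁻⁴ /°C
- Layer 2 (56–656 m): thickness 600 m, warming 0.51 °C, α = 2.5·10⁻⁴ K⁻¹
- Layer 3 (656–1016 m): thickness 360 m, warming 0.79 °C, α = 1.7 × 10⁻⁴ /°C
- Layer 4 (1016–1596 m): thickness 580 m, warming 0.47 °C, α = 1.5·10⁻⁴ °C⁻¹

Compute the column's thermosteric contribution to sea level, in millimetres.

Layer 1: 0.66 × 3×10⁻⁴ × 56 = 0.011088 m
56–656 m: 600 × 0.51 × 2.5×10⁻⁴ = 0.07650 m
0.79 × 1.7×10⁻⁴ × 360 = 0.048348 m
Layer 4: 0.47 × 1.5×10⁻⁴ × 580 = 0.04089 m
Δh = 0.011088 + 0.07650 + 0.048348 + 0.04089 = 0.176826 m

177 mm of thermosteric rise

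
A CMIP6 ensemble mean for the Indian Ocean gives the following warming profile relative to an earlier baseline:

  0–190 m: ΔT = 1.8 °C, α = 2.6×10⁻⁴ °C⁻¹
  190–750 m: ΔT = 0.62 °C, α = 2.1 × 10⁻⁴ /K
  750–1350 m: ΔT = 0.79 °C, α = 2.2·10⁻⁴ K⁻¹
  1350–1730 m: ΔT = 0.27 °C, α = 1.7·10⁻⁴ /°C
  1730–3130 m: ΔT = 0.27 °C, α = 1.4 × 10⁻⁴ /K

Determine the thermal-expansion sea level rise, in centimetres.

34 cm of thermosteric rise

1.8 × 2.6×10⁻⁴ × 190 = 0.08892 m
0.62 × 2.1×10⁻⁴ × 560 = 0.072912 m
Layer 3: 600 × 2.2×10⁻⁴ × 0.79 = 0.10428 m
Layer 4: 380 × 1.7×10⁻⁴ × 0.27 = 0.017442 m
1730–3130 m: 1.4×10⁻⁴ × 1400 × 0.27 = 0.05292 m
Δh = 0.08892 + 0.072912 + 0.10428 + 0.017442 + 0.05292 = 0.336474 m ≈ 34 cm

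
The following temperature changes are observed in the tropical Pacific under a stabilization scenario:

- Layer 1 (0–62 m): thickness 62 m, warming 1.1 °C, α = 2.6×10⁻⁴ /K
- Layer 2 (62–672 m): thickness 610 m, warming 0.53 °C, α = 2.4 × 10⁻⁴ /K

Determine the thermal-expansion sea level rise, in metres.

0.0953 m of thermosteric rise

0–62 m: 1.1 × 62 × 2.6×10⁻⁴ = 0.017732 m
Layer 2: 0.53 × 610 × 2.4×10⁻⁴ = 0.077592 m
Δh = 0.017732 + 0.077592 = 0.095324 m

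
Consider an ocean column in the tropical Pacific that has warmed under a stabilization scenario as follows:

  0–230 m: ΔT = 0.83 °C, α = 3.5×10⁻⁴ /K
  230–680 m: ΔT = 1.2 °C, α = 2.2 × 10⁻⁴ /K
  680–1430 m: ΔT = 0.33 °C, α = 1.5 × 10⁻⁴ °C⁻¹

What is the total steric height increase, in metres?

Δh = 0.223 m

Layer 1: 3.5×10⁻⁴ × 230 × 0.83 = 0.066815 m
Layer 2: 450 × 2.2×10⁻⁴ × 1.2 = 0.11880 m
Layer 3: 1.5×10⁻⁴ × 0.33 × 750 = 0.037125 m
Δh = 0.066815 + 0.11880 + 0.037125 = 0.22274 m ≈ 0.223 m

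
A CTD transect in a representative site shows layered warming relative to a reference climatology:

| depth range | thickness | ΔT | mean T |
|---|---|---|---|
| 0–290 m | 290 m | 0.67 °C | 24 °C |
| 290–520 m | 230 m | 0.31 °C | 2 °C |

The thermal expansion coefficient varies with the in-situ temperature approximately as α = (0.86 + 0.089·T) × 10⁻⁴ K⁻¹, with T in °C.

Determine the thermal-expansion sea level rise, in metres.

Layer 1: α = (0.86 + 0.089×24)×10⁻⁴ = 2.996×10⁻⁴ K⁻¹
Layer 2: α = (0.86 + 0.089×2)×10⁻⁴ = 1.038×10⁻⁴ K⁻¹
Layer 1: 2.996×10⁻⁴ × 290 × 0.67 = 0.05821228 m
290–520 m: 230 × 1.038×10⁻⁴ × 0.31 = 0.00740094 m
Δh = 0.05821228 + 0.00740094 = 0.06561322 m ≈ 0.0656 m

Δh ≈ 0.0656 m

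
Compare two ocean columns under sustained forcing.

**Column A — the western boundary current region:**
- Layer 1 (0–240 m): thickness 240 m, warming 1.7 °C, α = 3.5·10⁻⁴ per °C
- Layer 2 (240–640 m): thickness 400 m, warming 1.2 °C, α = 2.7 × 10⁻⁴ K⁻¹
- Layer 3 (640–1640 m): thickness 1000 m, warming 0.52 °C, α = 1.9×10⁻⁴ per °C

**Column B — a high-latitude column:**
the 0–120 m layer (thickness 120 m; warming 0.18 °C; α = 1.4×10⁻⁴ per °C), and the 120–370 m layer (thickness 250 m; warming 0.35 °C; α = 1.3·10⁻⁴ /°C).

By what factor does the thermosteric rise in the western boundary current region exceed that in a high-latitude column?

≈ 25.8×

A 0–240 m: 1.7 × 240 × 3.5×10⁻⁴ = 0.14280 m
A 1.2 × 400 × 2.7×10⁻⁴ = 0.12960 m
A Layer 3: 1000 × 1.9×10⁻⁴ × 0.52 = 0.09880 m
A total: 0.37120 m
B 0–120 m: 120 × 0.18 × 1.4×10⁻⁴ = 0.003024 m
B 120–370 m: 1.3×10⁻⁴ × 250 × 0.35 = 0.011375 m
B total: 0.014399 m
Ratio: 0.37120 / 0.014399 ≈ 25.78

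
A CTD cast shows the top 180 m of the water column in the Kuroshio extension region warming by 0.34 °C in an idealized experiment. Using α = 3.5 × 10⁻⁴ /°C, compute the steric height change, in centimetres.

2.14 cm of thermosteric rise

Δh = αΔT·H = 3.5×10⁻⁴ × 0.34 × 180 = 0.02142 m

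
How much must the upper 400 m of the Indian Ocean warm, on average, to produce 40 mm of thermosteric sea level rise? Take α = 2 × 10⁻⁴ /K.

about 0.500 K

ΔT = Δh/(αH) = 0.04 / (2×10⁻⁴ × 400) = 0.5000 K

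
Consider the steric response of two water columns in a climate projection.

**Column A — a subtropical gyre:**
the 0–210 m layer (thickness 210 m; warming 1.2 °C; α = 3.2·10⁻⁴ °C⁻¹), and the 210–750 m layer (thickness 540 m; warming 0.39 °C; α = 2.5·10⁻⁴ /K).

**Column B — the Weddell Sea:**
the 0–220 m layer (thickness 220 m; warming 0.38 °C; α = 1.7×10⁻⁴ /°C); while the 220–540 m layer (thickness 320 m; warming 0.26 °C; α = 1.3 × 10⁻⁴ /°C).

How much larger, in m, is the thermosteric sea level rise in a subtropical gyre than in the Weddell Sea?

A 1.2 × 210 × 3.2×10⁻⁴ = 0.08064 m
A 210–750 m: 2.5×10⁻⁴ × 0.39 × 540 = 0.05265 m
A total: 0.13329 m
B 0–220 m: 1.7×10⁻⁴ × 220 × 0.38 = 0.014212 m
B 220–540 m: 320 × 1.3×10⁻⁴ × 0.26 = 0.010816 m
B total: 0.025028 m
Difference: 0.13329 − 0.025028 = 0.108262 m

0.11 m larger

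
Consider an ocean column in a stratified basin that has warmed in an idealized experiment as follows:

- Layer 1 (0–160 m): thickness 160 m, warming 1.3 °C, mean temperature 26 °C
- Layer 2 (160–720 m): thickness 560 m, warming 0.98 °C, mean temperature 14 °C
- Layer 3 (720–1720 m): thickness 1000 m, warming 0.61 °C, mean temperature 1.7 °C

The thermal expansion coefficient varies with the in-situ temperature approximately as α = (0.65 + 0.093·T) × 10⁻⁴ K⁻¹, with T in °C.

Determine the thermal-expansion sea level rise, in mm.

Layer 1: α = (0.65 + 0.093×26)×10⁻⁴ = 3.068×10⁻⁴ K⁻¹
Layer 2: α = (0.65 + 0.093×14)×10⁻⁴ = 1.952×10⁻⁴ K⁻¹
Layer 3: α = (0.65 + 0.093×1.7)×10⁻⁴ = 0.8081×10⁻⁴ K⁻¹
0–160 m: 1.3 × 160 × 3.068×10⁻⁴ = 0.0638144 m
1.952×10⁻⁴ × 0.98 × 560 = 0.10712576 m
Layer 3: 0.61 × 1000 × 0.8081×10⁻⁴ = 0.0492941 m
Δh = 0.0638144 + 0.10712576 + 0.0492941 = 0.22023426 m

220 mm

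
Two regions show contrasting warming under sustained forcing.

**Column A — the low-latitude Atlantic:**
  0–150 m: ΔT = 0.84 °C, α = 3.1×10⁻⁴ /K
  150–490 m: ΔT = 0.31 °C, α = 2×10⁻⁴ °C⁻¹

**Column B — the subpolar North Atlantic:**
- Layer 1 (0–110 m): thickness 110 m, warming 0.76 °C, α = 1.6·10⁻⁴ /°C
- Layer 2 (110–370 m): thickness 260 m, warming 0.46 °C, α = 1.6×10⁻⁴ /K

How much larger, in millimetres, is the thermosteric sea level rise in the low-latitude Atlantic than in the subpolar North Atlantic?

A 0.84 × 3.1×10⁻⁴ × 150 = 0.03906 m
A Layer 2: 0.31 × 340 × 2×10⁻⁴ = 0.02108 m
A total: 0.06014 m
B 0.76 × 110 × 1.6×10⁻⁴ = 0.013376 m
B 0.46 × 260 × 1.6×10⁻⁴ = 0.019136 m
B total: 0.032512 m
Difference: 0.06014 − 0.032512 = 0.027628 m

28 mm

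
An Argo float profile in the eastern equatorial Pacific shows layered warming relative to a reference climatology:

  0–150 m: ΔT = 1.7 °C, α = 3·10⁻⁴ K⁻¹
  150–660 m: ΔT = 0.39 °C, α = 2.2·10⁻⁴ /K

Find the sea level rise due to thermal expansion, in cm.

12 cm

0–150 m: 1.7 × 150 × 3×10⁻⁴ = 0.07650 m
510 × 0.39 × 2.2×10⁻⁴ = 0.043758 m
Δh = 0.07650 + 0.043758 = 0.120258 m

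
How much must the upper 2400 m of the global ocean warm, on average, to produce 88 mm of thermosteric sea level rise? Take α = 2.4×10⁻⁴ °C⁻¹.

ΔT = Δh/(αH) = 0.088 / (2.4×10⁻⁴ × 2400) ≈ 0.1528 K

about 0.153 K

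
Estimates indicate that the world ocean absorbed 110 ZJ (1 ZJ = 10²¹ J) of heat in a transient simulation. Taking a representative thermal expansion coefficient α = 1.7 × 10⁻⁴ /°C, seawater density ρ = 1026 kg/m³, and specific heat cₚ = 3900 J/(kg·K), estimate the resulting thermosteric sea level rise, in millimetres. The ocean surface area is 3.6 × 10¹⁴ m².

Δh = 13.0 mm

Per unit area: Q = 110×10²¹ / (3.6×10¹⁴) ≈ 3.056×10⁸ J/m²
Δh = αQ/(ρcₚ) = 1.7×10⁻⁴ × 3.056×10⁸ / (1026 × 3900) ≈ 0.012983 m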